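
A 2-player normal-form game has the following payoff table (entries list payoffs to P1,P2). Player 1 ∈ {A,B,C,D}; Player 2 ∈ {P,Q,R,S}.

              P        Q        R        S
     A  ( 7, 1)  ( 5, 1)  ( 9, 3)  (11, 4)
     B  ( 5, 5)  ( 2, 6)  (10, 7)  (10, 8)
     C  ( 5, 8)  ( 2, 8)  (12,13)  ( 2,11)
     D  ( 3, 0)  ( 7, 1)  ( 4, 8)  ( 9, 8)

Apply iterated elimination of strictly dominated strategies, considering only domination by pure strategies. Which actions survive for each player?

Remaining: P1:{A,B,C} P2:{R,S}

P2 drop P (R beats it: A:3>1 B:7>5 C:13>8 D:8>0)
P2 drop Q (R beats it: A:3>1 B:7>6 C:13>8 D:8>1)
P1 drop D (A beats it: R:9>4 S:11>9)
P1→{A,B,C} P2→{R,S}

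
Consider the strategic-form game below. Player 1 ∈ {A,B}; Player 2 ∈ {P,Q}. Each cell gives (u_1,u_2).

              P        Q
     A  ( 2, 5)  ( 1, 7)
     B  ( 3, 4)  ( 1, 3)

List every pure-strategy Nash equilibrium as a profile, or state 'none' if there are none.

(A,P): not NE [P1→B gives 3>2; P2→Q gives 7>5]
(A,Q): NE
(B,P): NE
(B,Q): not NE [P2→P gives 4>3]

Nash profiles: (A,Q), (B,P)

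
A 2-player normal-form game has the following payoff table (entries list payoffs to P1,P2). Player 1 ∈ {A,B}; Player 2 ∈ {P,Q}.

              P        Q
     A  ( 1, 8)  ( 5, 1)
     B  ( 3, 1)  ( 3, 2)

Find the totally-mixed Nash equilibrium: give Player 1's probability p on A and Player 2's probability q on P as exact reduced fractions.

P1 indiff ⇒ q·1+(1-q)·5 = q·3+(1-q)·3 ⇒ q(-2) = (1-q)(-2) ⇒ q = 1/2
P2 indiff ⇒ p·8+(1-p)·1 = p·1+(1-p)·2 ⇒ p(7) = (1-p)(1) ⇒ p = 1/8

p=1/8, q=1/2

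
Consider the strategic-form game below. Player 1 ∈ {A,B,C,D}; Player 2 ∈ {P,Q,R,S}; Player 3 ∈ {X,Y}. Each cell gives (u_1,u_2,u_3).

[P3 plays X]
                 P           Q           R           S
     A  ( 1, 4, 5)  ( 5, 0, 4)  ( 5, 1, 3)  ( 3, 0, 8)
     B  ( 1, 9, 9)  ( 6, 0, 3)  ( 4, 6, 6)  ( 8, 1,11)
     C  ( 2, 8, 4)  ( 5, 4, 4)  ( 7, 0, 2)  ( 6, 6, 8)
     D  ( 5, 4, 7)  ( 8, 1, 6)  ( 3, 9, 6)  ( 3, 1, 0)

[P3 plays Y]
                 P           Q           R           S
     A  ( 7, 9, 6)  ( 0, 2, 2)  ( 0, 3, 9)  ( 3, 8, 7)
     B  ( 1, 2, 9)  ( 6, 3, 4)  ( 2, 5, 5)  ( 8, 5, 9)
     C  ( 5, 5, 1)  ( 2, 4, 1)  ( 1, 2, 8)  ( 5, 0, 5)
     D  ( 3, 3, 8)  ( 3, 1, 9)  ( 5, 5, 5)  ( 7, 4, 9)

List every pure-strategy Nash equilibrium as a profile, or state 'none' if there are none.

PSNE = {(A,P,Y)}

(A,P,X): not NE [P1→D gives 5>1; P3→Y gives 6>5]
(A,P,Y): NE
(A,Q,X): not NE [P1→D gives 8>5; P2→P gives 4>0]
(A,Q,Y): not NE [P1→B gives 6>0; P2→P gives 9>2; P3→X gives 4>2]
(A,R,X): not NE [P1→C gives 7>5; P2→P gives 4>1; P3→Y gives 9>3]
(A,R,Y): not NE [P1→D gives 5>0; P2→P gives 9>3]
(A,S,X): not NE [P1→B gives 8>3; P2→P gives 4>0]
(A,S,Y): not NE [P1→B gives 8>3; P2→P gives 9>8; P3→X gives 8>7]
(B,P,X): not NE [P1→D gives 5>1]
(B,P,Y): not NE [P1→A gives 7>1; P2→S gives 5>2]
(B,Q,X): not NE [P1→D gives 8>6; P2→P gives 9>0; P3→Y gives 4>3]
(B,Q,Y): not NE [P2→S gives 5>3]
(B,R,X): not NE [P1→C gives 7>4; P2→P gives 9>6]
(B,R,Y): not NE [P1→D gives 5>2; P3→X gives 6>5]
(B,S,X): not NE [P2→P gives 9>1]
(B,S,Y): not NE [P3→X gives 11>9]
(C,P,X): not NE [P1→D gives 5>2]
(C,P,Y): not NE [P1→A gives 7>5; P3→X gives 4>1]
(C,Q,X): not NE [P1→D gives 8>5; P2→P gives 8>4]
(C,Q,Y): not NE [P1→B gives 6>2; P2→P gives 5>4; P3→X gives 4>1]
(C,R,X): not NE [P2→P gives 8>0; P3→Y gives 8>2]
(C,R,Y): not NE [P1→D gives 5>1; P2→P gives 5>2]
(C,S,X): not NE [P1→B gives 8>6; P2→P gives 8>6]
(C,S,Y): not NE [P1→B gives 8>5; P2→P gives 5>0; P3→X gives 8>5]
(D,P,X): not NE [P2→R gives 9>4; P3→Y gives 8>7]
(D,P,Y): not NE [P1→A gives 7>3; P2→R gives 5>3]
(D,Q,X): not NE [P2→R gives 9>1; P3→Y gives 9>6]
(D,Q,Y): not NE [P1→B gives 6>3; P2→R gives 5>1]
(D,R,X): not NE [P1→C gives 7>3]
(D,R,Y): not NE [P3→X gives 6>5]
(D,S,X): not NE [P1→B gives 8>3; P2→R gives 9>1; P3→Y gives 9>0]
(D,S,Y): not NE [P1→B gives 8>7; P2→R gives 5>4]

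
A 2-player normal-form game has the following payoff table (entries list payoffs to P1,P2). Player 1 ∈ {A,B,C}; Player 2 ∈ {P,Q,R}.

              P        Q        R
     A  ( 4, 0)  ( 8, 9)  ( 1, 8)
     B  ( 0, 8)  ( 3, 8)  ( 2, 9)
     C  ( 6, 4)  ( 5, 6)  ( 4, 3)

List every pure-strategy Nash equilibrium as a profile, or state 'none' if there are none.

(A,P): not NE [P1→C gives 6>4; P2→Q gives 9>0]
(A,Q): NE
(A,R): not NE [P1→C gives 4>1; P2→Q gives 9>8]
(B,P): not NE [P1→C gives 6>0; P2→R gives 9>8]
(B,Q): not NE [P1→A gives 8>3; P2→R gives 9>8]
(B,R): not NE [P1→C gives 4>2]
(C,P): not NE [P2→Q gives 6>4]
(C,Q): not NE [P1→A gives 8>5]
(C,R): not NE [P2→Q gives 6>3]

Nash profiles: (A,Q)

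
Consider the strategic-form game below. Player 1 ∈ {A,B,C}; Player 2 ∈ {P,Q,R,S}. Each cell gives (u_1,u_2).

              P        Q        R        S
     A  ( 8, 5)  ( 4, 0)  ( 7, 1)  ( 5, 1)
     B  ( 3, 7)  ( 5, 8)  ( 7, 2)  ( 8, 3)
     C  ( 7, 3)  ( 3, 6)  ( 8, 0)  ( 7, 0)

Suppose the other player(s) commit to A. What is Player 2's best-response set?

u_2(P vs A) = 5
u_2(Q vs A) = 0
u_2(R vs A) = 1
u_2(S vs A) = 1
max payoff 5 at {P}

P2 best: {P}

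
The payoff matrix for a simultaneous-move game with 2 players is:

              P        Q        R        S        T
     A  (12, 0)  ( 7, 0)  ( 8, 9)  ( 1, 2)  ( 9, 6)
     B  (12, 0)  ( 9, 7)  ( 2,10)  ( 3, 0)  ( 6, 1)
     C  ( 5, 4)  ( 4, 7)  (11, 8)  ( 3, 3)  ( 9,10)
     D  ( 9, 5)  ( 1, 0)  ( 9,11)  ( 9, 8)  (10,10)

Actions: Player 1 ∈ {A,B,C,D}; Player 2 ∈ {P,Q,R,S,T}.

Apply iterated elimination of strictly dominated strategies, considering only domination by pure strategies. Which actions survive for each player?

Survivors P1:{C,D} P2:{R,T}

P2 drop P (R beats it: A:9>0 B:10>0 C:8>4 D:11>5)
P2 drop Q (R beats it: A:9>0 B:10>7 C:8>7 D:11>0)
P1 drop A (D beats it: R:9>8 S:9>1 T:10>9)
P1 drop B (D beats it: R:9>2 S:9>3 T:10>6)
P2 drop S (R beats it: C:8>3 D:11>8)
P1→{C,D} P2→{R,T}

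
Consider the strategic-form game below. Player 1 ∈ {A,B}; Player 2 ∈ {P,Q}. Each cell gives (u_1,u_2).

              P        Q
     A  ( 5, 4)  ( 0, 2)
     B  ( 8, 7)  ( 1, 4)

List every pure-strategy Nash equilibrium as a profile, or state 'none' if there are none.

(A,P): not NE [P1→B gives 8>5]
(A,Q): not NE [P1→B gives 1>0; P2→P gives 4>2]
(B,P): NE
(B,Q): not NE [P2→P gives 7>4]

NE set: (B,P)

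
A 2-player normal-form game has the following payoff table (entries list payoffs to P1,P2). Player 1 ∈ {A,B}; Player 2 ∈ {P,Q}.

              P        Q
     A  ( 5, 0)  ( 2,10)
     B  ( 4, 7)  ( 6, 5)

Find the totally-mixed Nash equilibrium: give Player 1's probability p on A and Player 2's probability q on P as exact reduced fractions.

P1 indiff ⇒ q·5+(1-q)·2 = q·4+(1-q)·6 ⇒ q(1) = (1-q)(4) ⇒ q = 4/5
P2 indiff ⇒ p·0+(1-p)·7 = p·10+(1-p)·5 ⇒ p(-10) = (1-p)(-2) ⇒ p = 1/6

P1 mixes 1/6 on A; P2 mixes 4/5 on P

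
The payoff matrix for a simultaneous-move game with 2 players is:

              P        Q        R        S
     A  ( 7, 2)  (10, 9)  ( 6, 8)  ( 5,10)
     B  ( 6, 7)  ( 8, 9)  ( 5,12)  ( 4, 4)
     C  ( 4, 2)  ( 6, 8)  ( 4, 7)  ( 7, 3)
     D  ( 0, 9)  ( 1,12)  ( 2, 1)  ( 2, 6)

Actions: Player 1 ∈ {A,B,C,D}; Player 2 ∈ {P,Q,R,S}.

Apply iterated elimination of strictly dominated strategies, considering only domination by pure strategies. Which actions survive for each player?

Survivors P1:{A,C} P2:{Q,S}

P1 drop B (A beats it: P:7>6 Q:10>8 R:6>5 S:5>4)
P1 drop D (A beats it: P:7>0 Q:10>1 R:6>2 S:5>2)
P2 drop P (Q beats it: A:9>2 C:8>2)
P2 drop R (Q beats it: A:9>8 C:8>7)
P1→{A,C} P2→{Q,S}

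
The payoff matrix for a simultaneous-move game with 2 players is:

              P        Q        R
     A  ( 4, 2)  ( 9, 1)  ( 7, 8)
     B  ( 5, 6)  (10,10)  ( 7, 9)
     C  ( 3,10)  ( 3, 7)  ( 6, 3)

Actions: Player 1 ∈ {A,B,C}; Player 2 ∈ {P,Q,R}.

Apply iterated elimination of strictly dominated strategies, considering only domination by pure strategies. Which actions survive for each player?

P1 drop C (A beats it: P:4>3 Q:9>3 R:7>6)
P2 drop P (R beats it: A:8>2 B:9>6)
P1→{A,B} P2→{Q,R}

IESDS → P1:{A,B} P2:{Q,R}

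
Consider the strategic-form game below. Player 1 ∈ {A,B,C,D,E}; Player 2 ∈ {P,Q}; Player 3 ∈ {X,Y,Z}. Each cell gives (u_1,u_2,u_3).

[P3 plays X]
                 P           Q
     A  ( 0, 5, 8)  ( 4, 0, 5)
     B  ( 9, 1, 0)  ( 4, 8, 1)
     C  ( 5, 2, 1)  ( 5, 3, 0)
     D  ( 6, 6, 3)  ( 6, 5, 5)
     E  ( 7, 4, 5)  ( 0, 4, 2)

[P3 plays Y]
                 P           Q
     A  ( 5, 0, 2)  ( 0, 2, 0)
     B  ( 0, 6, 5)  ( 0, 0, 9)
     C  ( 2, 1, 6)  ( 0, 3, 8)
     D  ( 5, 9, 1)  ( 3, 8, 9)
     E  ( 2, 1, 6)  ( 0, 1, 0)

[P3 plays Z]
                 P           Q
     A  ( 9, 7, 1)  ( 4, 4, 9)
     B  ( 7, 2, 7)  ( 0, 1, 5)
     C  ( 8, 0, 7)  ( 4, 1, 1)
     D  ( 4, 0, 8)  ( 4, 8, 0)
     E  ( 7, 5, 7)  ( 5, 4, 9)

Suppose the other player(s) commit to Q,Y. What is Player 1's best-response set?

BR_1 = {D}

u_1(A vs Q,Y) = 0
u_1(B vs Q,Y) = 0
u_1(C vs Q,Y) = 0
u_1(D vs Q,Y) = 3
u_1(E vs Q,Y) = 0
max payoff 3 at {D}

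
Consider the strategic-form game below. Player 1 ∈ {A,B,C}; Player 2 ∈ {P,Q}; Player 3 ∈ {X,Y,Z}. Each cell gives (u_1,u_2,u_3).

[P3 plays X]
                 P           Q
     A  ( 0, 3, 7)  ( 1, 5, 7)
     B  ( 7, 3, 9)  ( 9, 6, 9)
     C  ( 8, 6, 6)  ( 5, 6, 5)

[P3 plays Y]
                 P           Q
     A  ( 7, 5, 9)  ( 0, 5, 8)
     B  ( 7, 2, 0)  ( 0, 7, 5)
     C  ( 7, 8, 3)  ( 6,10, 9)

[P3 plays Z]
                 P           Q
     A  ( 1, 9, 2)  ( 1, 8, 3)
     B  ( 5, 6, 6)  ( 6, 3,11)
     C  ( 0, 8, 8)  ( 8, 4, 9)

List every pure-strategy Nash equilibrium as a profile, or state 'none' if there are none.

PSNE = {(A,P,Y), (C,Q,Y)}

(A,P,X): not NE [P1→C gives 8>0; P2→Q gives 5>3; P3→Y gives 9>7]
(A,P,Y): NE
(A,P,Z): not NE [P1→B gives 5>1; P3→Y gives 9>2]
(A,Q,X): not NE [P1→B gives 9>1; P3→Y gives 8>7]
(A,Q,Y): not NE [P1→C gives 6>0]
(A,Q,Z): not NE [P1→C gives 8>1; P2→P gives 9>8; P3→Y gives 8>3]
(B,P,X): not NE [P1→C gives 8>7; P2→Q gives 6>3]
(B,P,Y): not NE [P2→Q gives 7>2; P3→X gives 9>0]
(B,P,Z): not NE [P3→X gives 9>6]
(B,Q,X): not NE [P3→Z gives 11>9]
(B,Q,Y): not NE [P1→C gives 6>0; P3→Z gives 11>5]
(B,Q,Z): not NE [P1→C gives 8>6; P2→P gives 6>3]
(C,P,X): not NE [P3→Z gives 8>6]
(C,P,Y): not NE [P2→Q gives 10>8; P3→Z gives 8>3]
(C,P,Z): not NE [P1→B gives 5>0]
(C,Q,X): not NE [P1→B gives 9>5; P3→Z gives 9>5]
(C,Q,Y): NE
(C,Q,Z): not NE [P2→P gives 8>4]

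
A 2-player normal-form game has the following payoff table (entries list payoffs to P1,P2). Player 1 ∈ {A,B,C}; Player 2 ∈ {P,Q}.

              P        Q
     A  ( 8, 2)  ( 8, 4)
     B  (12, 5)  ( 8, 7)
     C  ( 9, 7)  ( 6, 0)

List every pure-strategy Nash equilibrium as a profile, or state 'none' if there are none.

(A,P): not NE [P1→B gives 12>8; P2→Q gives 4>2]
(A,Q): NE
(B,P): not NE [P2→Q gives 7>5]
(B,Q): NE
(C,P): not NE [P1→B gives 12>9]
(C,Q): not NE [P1→B gives 8>6; P2→P gives 7>0]

Nash profiles: (A,Q), (B,Q)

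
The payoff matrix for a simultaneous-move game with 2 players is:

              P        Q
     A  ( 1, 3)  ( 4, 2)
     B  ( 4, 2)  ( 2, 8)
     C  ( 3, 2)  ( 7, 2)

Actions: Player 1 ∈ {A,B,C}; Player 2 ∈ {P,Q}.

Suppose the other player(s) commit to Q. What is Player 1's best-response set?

argmax u_1 = {C}

u_1(A vs Q) = 4
u_1(B vs Q) = 2
u_1(C vs Q) = 7
max payoff 7 at {C}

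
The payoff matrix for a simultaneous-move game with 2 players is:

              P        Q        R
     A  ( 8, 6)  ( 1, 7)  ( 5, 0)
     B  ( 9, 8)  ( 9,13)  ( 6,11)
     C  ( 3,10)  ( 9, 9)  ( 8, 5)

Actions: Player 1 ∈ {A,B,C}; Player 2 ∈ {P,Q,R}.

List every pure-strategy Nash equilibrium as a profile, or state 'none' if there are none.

PSNE = {(B,Q)}

(A,P): not NE [P1→B gives 9>8; P2→Q gives 7>6]
(A,Q): not NE [P1→C gives 9>1]
(A,R): not NE [P1→C gives 8>5; P2→Q gives 7>0]
(B,P): not NE [P2→Q gives 13>8]
(B,Q): NE
(B,R): not NE [P1→C gives 8>6; P2→Q gives 13>11]
(C,P): not NE [P1→B gives 9>3]
(C,Q): not NE [P2→P gives 10>9]
(C,R): not NE [P2→P gives 10>5]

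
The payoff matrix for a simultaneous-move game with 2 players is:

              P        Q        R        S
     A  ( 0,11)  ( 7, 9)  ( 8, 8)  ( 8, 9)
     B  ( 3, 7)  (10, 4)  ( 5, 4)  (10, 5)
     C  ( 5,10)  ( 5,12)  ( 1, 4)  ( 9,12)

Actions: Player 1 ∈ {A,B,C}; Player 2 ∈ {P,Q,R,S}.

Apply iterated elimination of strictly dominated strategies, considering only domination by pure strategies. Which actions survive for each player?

Survivors P1:{B,C} P2:{P,Q,S}

P2 drop R (P beats it: A:11>8 B:7>4 C:10>4)
P1 drop A (B beats it: P:3>0 Q:10>7 S:10>8)
P1→{B,C} P2→{P,Q,S}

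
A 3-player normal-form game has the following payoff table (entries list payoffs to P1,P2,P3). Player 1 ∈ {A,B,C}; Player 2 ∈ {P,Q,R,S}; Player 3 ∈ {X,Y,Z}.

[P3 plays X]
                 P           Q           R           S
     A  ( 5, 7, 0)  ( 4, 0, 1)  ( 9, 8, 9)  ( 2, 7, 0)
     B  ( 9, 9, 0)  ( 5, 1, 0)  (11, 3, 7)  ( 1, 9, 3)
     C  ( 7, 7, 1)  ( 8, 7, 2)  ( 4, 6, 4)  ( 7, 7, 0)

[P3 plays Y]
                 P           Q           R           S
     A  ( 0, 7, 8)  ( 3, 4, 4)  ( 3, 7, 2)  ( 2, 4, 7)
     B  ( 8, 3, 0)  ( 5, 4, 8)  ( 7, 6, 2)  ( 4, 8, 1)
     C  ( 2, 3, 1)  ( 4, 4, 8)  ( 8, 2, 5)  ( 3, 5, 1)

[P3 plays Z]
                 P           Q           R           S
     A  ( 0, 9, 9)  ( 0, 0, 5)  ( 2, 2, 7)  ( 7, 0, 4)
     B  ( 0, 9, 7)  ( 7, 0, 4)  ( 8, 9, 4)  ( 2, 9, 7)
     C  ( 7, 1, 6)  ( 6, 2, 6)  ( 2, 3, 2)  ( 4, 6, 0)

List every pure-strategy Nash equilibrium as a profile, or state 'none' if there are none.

(A,P,X): not NE [P1→B gives 9>5; P2→R gives 8>7; P3→Z gives 9>0]
(A,P,Y): not NE [P1→B gives 8>0; P3→Z gives 9>8]
(A,P,Z): not NE [P1→C gives 7>0]
(A,Q,X): not NE [P1→C gives 8>4; P2→R gives 8>0; P3→Z gives 5>1]
(A,Q,Y): not NE [P1→B gives 5>3; P2→R gives 7>4; P3→Z gives 5>4]
(A,Q,Z): not NE [P1→B gives 7>0; P2→P gives 9>0]
(A,R,X): not NE [P1→B gives 11>9]
(A,R,Y): not NE [P1→C gives 8>3; P3→X gives 9>2]
(A,R,Z): not NE [P1→B gives 8>2; P2→P gives 9>2; P3→X gives 9>7]
(A,S,X): not NE [P1→C gives 7>2; P2→R gives 8>7; P3→Y gives 7>0]
(A,S,Y): not NE [P1→B gives 4>2; P2→R gives 7>4]
(A,S,Z): not NE [P2→P gives 9>0; P3→Y gives 7>4]
(B,P,X): not NE [P3→Z gives 7>0]
(B,P,Y): not NE [P2→S gives 8>3; P3→Z gives 7>0]
(B,P,Z): not NE [P1→C gives 7>0]
(B,Q,X): not NE [P1→C gives 8>5; P2→S gives 9>1; P3→Y gives 8>0]
(B,Q,Y): not NE [P2→S gives 8>4]
(B,Q,Z): not NE [P2→S gives 9>0; P3→Y gives 8>4]
(B,R,X): not NE [P2→S gives 9>3]
(B,R,Y): not NE [P1→C gives 8>7; P2→S gives 8>6; P3→X gives 7>2]
(B,R,Z): not NE [P3→X gives 7>4]
(B,S,X): not NE [P1→C gives 7>1; P3→Z gives 7>3]
(B,S,Y): not NE [P3→Z gives 7>1]
(B,S,Z): not NE [P1→A gives 7>2]
(C,P,X): not NE [P1→B gives 9>7; P3→Z gives 6>1]
(C,P,Y): not NE [P1→B gives 8>2; P2→S gives 5>3; P3→Z gives 6>1]
(C,P,Z): not NE [P2→S gives 6>1]
(C,Q,X): not NE [P3→Y gives 8>2]
(C,Q,Y): not NE [P1→B gives 5>4; P2→S gives 5>4]
(C,Q,Z): not NE [P1→B gives 7>6; P2→S gives 6>2; P3→Y gives 8>6]
(C,R,X): not NE [P1→B gives 11>4; P2→S gives 7>6; P3→Y gives 5>4]
(C,R,Y): not NE [P2→S gives 5>2]
(C,R,Z): not NE [P1→B gives 8>2; P2→S gives 6>3; P3→Y gives 5>2]
(C,S,X): not NE [P3→Y gives 1>0]
(C,S,Y): not NE [P1→B gives 4>3]
(C,S,Z): not NE [P1→A gives 7>4; P3→Y gives 1>0]

No pure NE.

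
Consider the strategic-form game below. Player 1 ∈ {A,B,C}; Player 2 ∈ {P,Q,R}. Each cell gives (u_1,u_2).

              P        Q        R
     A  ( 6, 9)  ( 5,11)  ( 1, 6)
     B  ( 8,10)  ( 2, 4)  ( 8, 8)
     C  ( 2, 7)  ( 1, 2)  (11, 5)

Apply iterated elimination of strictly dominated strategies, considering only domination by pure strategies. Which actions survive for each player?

Survivors P1:{A,B} P2:{P,Q}

P2 drop R (P beats it: A:9>6 B:10>8 C:7>5)
P1 drop C (A beats it: P:6>2 Q:5>1)
P1→{A,B} P2→{P,Q}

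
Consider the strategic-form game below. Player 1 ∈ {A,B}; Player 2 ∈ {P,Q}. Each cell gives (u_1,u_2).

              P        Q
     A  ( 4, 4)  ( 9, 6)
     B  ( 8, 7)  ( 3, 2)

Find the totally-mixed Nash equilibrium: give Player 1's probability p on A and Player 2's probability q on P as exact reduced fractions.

(p,q) = (5/7, 3/5)

P1 indiff ⇒ q·4+(1-q)·9 = q·8+(1-q)·3 ⇒ q(-4) = (1-q)(-6) ⇒ q = 3/5
P2 indiff ⇒ p·4+(1-p)·7 = p·6+(1-p)·2 ⇒ p(-2) = (1-p)(-5) ⇒ p = 5/7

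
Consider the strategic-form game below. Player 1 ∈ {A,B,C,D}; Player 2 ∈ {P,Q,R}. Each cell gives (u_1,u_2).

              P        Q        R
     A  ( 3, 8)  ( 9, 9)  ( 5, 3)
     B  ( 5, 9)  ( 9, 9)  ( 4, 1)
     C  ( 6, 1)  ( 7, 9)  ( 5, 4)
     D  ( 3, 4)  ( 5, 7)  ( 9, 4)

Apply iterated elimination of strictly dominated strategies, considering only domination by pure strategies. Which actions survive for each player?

Survivors P1:{A,B,C} P2:{P,Q}

P2 drop R (Q beats it: A:9>3 B:9>1 C:9>4 D:7>4)
P1 drop D (B beats it: P:5>3 Q:9>5)
P1→{A,B,C} P2→{P,Q}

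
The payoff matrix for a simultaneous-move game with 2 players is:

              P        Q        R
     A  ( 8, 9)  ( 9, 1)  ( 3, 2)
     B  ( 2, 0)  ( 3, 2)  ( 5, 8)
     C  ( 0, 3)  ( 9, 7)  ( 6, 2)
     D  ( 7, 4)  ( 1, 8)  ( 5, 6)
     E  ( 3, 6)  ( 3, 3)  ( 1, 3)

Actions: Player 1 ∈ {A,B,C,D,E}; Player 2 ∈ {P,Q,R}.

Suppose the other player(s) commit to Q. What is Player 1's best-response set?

u_1(A vs Q) = 9
u_1(B vs Q) = 3
u_1(C vs Q) = 9
u_1(D vs Q) = 1
u_1(E vs Q) = 3
max payoff 9 at {A,C}

P1 best: {A,C}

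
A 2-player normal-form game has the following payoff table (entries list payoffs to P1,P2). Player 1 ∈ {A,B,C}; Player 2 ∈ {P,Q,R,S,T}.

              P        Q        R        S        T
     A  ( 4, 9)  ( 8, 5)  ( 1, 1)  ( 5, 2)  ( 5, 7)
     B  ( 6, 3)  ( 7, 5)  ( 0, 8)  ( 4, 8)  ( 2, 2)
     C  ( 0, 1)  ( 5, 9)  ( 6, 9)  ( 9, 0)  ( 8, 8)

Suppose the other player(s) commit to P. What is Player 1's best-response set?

u_1(A vs P) = 4
u_1(B vs P) = 6
u_1(C vs P) = 0
max payoff 6 at {B}

P1 best: {B}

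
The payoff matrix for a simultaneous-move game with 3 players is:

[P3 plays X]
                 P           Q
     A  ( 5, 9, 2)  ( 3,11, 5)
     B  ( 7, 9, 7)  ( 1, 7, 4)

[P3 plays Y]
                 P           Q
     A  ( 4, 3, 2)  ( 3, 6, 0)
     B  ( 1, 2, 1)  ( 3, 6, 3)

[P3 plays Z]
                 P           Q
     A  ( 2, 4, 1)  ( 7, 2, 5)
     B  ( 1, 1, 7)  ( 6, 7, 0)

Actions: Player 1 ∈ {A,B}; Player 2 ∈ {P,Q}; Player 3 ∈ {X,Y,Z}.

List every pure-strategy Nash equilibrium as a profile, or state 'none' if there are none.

PSNE = {(A,Q,X), (B,P,X)}

(A,P,X): not NE [P1→B gives 7>5; P2→Q gives 11>9]
(A,P,Y): not NE [P2→Q gives 6>3]
(A,P,Z): not NE [P3→Y gives 2>1]
(A,Q,X): NE
(A,Q,Y): not NE [P3→Z gives 5>0]
(A,Q,Z): not NE [P2→P gives 4>2]
(B,P,X): NE
(B,P,Y): not NE [P1→A gives 4>1; P2→Q gives 6>2; P3→Z gives 7>1]
(B,P,Z): not NE [P1→A gives 2>1; P2→Q gives 7>1]
(B,Q,X): not NE [P1→A gives 3>1; P2→P gives 9>7]
(B,Q,Y): not NE [P3→X gives 4>3]
(B,Q,Z): not NE [P1→A gives 7>6; P3→X gives 4>0]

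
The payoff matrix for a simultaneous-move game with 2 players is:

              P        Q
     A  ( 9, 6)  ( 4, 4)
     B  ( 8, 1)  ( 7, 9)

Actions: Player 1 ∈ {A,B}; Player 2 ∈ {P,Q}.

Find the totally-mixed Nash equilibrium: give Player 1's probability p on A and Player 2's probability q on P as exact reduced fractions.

p=4/5, q=3/4

P1 indiff ⇒ q·9+(1-q)·4 = q·8+(1-q)·7 ⇒ q(1) = (1-q)(3) ⇒ q = 3/4
P2 indiff ⇒ p·6+(1-p)·1 = p·4+(1-p)·9 ⇒ p(2) = (1-p)(8) ⇒ p = 4/5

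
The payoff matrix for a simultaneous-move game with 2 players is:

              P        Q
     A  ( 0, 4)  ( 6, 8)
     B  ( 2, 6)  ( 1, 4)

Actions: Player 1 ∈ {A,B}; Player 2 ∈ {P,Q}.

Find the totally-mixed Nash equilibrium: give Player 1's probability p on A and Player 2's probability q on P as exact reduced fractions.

P1 indiff ⇒ q·0+(1-q)·6 = q·2+(1-q)·1 ⇒ q(-2) = (1-q)(-5) ⇒ q = 5/7
P2 indiff ⇒ p·4+(1-p)·6 = p·8+(1-p)·4 ⇒ p(-4) = (1-p)(-2) ⇒ p = 1/3

p=1/3, q=5/7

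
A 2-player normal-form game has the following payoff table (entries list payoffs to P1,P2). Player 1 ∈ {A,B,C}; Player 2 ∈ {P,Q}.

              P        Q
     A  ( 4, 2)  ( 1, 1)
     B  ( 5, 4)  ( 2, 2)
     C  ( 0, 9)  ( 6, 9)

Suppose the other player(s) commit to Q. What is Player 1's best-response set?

u_1(A vs Q) = 1
u_1(B vs Q) = 2
u_1(C vs Q) = 6
max payoff 6 at {C}

argmax u_1 = {C}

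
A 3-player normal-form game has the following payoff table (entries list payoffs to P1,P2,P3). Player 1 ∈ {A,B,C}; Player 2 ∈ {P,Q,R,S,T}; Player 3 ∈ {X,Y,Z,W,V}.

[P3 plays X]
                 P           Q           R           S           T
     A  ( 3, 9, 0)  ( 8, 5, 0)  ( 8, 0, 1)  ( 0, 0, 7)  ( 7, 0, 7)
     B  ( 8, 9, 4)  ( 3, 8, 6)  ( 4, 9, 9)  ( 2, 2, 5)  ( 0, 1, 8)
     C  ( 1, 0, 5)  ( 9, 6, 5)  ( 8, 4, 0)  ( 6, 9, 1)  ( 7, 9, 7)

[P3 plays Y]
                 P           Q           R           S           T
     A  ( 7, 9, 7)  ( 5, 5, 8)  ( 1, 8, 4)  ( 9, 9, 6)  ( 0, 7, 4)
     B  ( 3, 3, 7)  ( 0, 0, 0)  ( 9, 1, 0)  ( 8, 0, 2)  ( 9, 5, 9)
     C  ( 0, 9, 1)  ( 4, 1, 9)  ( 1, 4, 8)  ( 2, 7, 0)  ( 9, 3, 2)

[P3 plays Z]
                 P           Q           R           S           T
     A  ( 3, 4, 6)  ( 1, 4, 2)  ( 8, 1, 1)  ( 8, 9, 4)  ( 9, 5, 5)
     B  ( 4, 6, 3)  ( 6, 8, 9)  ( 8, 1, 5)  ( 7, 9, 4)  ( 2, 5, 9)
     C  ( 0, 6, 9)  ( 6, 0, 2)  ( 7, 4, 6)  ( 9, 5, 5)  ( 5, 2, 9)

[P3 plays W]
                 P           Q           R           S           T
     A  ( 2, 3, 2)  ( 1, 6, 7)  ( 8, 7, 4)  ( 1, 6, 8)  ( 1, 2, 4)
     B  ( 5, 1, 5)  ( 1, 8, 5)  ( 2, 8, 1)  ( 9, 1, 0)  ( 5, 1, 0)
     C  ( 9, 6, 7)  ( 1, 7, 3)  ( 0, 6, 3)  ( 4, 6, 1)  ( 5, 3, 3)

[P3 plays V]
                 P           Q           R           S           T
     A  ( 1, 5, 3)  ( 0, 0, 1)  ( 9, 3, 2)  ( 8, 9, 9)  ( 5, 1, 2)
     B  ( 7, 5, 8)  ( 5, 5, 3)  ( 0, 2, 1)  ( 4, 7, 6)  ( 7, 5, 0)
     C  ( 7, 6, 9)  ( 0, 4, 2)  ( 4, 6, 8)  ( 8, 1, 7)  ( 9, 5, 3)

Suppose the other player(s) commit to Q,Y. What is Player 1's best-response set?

BR_1 = {A}

u_1(A vs Q,Y) = 5
u_1(B vs Q,Y) = 0
u_1(C vs Q,Y) = 4
max payoff 5 at {A}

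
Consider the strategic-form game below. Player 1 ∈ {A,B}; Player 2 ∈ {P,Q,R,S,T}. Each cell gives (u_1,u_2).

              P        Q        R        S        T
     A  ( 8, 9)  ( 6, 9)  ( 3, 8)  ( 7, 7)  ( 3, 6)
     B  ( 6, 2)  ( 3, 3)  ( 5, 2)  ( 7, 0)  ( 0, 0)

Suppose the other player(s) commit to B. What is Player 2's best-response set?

u_2(P vs B) = 2
u_2(Q vs B) = 3
u_2(R vs B) = 2
u_2(S vs B) = 0
u_2(T vs B) = 0
max payoff 3 at {Q}

BR_2 = {Q}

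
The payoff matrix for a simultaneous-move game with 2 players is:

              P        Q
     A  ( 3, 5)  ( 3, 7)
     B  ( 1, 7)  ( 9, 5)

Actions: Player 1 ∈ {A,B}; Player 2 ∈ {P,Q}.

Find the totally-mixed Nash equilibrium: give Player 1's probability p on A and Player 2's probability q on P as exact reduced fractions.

P1 mixes 1/2 on A; P2 mixes 3/4 on P

P1 indiff ⇒ q·3+(1-q)·3 = q·1+(1-q)·9 ⇒ q(2) = (1-q)(6) ⇒ q = 3/4
P2 indiff ⇒ p·5+(1-p)·7 = p·7+(1-p)·5 ⇒ p(-2) = (1-p)(-2) ⇒ p = 1/2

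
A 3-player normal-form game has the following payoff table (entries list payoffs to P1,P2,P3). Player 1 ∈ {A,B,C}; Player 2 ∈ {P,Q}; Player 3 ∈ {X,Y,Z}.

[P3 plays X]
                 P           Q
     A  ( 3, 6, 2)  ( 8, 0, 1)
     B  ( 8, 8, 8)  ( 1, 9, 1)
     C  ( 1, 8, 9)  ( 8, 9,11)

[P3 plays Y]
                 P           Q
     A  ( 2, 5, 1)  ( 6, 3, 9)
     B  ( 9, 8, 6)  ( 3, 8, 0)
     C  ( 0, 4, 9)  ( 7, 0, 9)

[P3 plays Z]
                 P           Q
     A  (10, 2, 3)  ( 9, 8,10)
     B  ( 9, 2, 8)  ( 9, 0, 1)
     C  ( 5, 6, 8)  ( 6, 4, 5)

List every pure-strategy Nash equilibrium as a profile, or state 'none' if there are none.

NE set: (A,Q,Z), (C,Q,X)

(A,P,X): not NE [P1→B gives 8>3; P3→Z gives 3>2]
(A,P,Y): not NE [P1→B gives 9>2; P3→Z gives 3>1]
(A,P,Z): not NE [P2→Q gives 8>2]
(A,Q,X): not NE [P2→P gives 6>0; P3→Z gives 10>1]
(A,Q,Y): not NE [P1→C gives 7>6; P2→P gives 5>3; P3→Z gives 10>9]
(A,Q,Z): NE
(B,P,X): not NE [P2→Q gives 9>8]
(B,P,Y): not NE [P3→Z gives 8>6]
(B,P,Z): not NE [P1→A gives 10>9]
(B,Q,X): not NE [P1→C gives 8>1]
(B,Q,Y): not NE [P1→C gives 7>3; P3→Z gives 1>0]
(B,Q,Z): not NE [P2→P gives 2>0]
(C,P,X): not NE [P1→B gives 8>1; P2→Q gives 9>8]
(C,P,Y): not NE [P1→B gives 9>0]
(C,P,Z): not NE [P1→A gives 10>5; P3→Y gives 9>8]
(C,Q,X): NE
(C,Q,Y): not NE [P2→P gives 4>0; P3→X gives 11>9]
(C,Q,Z): not NE [P1→B gives 9>6; P2→P gives 6>4; P3→X gives 11>5]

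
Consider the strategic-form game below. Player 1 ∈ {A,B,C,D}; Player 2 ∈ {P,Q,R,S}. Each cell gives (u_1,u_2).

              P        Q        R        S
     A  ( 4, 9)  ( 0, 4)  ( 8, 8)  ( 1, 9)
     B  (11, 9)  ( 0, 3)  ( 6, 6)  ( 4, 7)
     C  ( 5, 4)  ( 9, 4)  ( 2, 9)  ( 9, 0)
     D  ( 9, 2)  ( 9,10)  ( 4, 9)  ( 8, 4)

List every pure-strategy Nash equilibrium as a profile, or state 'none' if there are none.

(A,P): not NE [P1→B gives 11>4]
(A,Q): not NE [P1→D gives 9>0; P2→S gives 9>4]
(A,R): not NE [P2→S gives 9>8]
(A,S): not NE [P1→C gives 9>1]
(B,P): NE
(B,Q): not NE [P1→D gives 9>0; P2→P gives 9>3]
(B,R): not NE [P1→A gives 8>6; P2→P gives 9>6]
(B,S): not NE [P1→C gives 9>4; P2→P gives 9>7]
(C,P): not NE [P1→B gives 11>5; P2→R gives 9>4]
(C,Q): not NE [P2→R gives 9>4]
(C,R): not NE [P1→A gives 8>2]
(C,S): not NE [P2→R gives 9>0]
(D,P): not NE [P1→B gives 11>9; P2→Q gives 10>2]
(D,Q): NE
(D,R): not NE [P1→A gives 8>4; P2→Q gives 10>9]
(D,S): not NE [P1→C gives 9>8; P2→Q gives 10>4]

NE set: (B,P), (D,Q)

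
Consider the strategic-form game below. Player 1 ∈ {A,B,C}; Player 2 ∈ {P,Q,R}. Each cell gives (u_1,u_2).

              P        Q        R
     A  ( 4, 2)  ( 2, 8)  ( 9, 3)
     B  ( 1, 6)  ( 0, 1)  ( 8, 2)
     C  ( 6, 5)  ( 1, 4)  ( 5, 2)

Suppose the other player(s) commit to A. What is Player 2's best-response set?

u_2(P vs A) = 2
u_2(Q vs A) = 8
u_2(R vs A) = 3
max payoff 8 at {Q}

argmax u_2 = {Q}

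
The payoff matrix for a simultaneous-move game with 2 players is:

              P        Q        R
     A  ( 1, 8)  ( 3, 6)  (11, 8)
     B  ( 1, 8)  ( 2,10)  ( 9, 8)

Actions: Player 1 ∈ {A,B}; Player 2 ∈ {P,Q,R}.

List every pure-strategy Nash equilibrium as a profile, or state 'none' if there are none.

(A,P): NE
(A,Q): not NE [P2→R gives 8>6]
(A,R): NE
(B,P): not NE [P2→Q gives 10>8]
(B,Q): not NE [P1→A gives 3>2]
(B,R): not NE [P1→A gives 11>9; P2→Q gives 10>8]

PSNE = {(A,P), (A,R)}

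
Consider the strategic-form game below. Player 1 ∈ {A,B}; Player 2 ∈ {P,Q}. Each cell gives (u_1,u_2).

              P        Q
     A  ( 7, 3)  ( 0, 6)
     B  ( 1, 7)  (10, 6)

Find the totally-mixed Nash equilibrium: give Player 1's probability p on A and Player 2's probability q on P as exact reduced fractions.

P1 indiff ⇒ q·7+(1-q)·0 = q·1+(1-q)·10 ⇒ q(6) = (1-q)(10) ⇒ q = 5/8
P2 indiff ⇒ p·3+(1-p)·7 = p·6+(1-p)·6 ⇒ p(-3) = (1-p)(-1) ⇒ p = 1/4

P1 mixes 1/4 on A; P2 mixes 5/8 on P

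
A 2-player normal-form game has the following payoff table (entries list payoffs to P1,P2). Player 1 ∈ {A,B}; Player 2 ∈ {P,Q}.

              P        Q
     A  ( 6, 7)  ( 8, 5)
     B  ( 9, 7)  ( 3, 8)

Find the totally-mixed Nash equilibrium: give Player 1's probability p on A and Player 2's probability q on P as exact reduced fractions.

P1 indiff ⇒ q·6+(1-q)·8 = q·9+(1-q)·3 ⇒ q(-3) = (1-q)(-5) ⇒ q = 5/8
P2 indiff ⇒ p·7+(1-p)·7 = p·5+(1-p)·8 ⇒ p(2) = (1-p)(1) ⇒ p = 1/3

P1 mixes 1/3 on A; P2 mixes 5/8 on P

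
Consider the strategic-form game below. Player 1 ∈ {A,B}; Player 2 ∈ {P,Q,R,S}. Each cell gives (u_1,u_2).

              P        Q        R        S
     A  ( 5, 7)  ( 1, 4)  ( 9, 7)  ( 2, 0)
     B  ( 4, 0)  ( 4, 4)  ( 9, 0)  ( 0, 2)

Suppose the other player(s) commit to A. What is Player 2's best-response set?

P2 best: {P,R}

u_2(P vs A) = 7
u_2(Q vs A) = 4
u_2(R vs A) = 7
u_2(S vs A) = 0
max payoff 7 at {P,R}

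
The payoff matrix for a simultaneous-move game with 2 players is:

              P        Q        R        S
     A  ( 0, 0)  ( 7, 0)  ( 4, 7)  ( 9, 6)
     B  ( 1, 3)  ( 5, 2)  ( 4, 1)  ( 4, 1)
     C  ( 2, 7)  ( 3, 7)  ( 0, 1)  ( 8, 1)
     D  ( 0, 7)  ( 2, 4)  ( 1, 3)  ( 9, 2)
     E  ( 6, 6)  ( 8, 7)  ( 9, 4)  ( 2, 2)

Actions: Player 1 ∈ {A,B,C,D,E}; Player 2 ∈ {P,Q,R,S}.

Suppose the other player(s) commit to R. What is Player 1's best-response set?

BR_1 = {E}

u_1(A vs R) = 4
u_1(B vs R) = 4
u_1(C vs R) = 0
u_1(D vs R) = 1
u_1(E vs R) = 9
max payoff 9 at {E}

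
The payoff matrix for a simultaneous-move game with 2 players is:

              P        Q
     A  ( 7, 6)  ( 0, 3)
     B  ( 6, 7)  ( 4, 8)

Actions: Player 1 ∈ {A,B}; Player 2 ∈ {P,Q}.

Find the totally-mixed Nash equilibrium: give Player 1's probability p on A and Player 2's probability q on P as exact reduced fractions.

P1 indiff ⇒ q·7+(1-q)·0 = q·6+(1-q)·4 ⇒ q(1) = (1-q)(4) ⇒ q = 4/5
P2 indiff ⇒ p·6+(1-p)·7 = p·3+(1-p)·8 ⇒ p(3) = (1-p)(1) ⇒ p = 1/4

p=1/4, q=4/5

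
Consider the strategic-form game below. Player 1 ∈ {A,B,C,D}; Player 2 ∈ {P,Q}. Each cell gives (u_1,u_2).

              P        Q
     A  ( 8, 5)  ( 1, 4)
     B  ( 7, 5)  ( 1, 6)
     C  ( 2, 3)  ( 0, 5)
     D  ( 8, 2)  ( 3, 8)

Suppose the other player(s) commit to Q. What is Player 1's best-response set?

u_1(A vs Q) = 1
u_1(B vs Q) = 1
u_1(C vs Q) = 0
u_1(D vs Q) = 3
max payoff 3 at {D}

P1 best: {D}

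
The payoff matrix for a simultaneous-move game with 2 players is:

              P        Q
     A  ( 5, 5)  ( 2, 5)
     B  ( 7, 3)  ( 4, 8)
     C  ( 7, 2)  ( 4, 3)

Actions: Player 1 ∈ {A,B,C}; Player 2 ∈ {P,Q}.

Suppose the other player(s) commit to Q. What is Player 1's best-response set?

BR_1 = {B,C}

u_1(A vs Q) = 2
u_1(B vs Q) = 4
u_1(C vs Q) = 4
max payoff 4 at {B,C}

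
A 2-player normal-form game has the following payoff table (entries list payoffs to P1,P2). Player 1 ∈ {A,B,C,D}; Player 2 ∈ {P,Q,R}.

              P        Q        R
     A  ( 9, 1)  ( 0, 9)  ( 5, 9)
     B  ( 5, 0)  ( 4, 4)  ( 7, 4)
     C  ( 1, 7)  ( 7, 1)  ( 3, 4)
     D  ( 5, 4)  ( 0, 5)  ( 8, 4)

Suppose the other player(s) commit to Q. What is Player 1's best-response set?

P1 best: {C}

u_1(A vs Q) = 0
u_1(B vs Q) = 4
u_1(C vs Q) = 7
u_1(D vs Q) = 0
max payoff 7 at {C}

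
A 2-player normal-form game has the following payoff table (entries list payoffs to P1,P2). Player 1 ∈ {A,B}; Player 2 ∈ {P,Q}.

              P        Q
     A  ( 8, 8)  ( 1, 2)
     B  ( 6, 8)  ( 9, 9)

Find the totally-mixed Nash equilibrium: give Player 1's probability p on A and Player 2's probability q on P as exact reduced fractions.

P1 indiff ⇒ q·8+(1-q)·1 = q·6+(1-q)·9 ⇒ q(2) = (1-q)(8) ⇒ q = 4/5
P2 indiff ⇒ p·8+(1-p)·8 = p·2+(1-p)·9 ⇒ p(6) = (1-p)(1) ⇒ p = 1/7

(p,q) = (1/7, 4/5)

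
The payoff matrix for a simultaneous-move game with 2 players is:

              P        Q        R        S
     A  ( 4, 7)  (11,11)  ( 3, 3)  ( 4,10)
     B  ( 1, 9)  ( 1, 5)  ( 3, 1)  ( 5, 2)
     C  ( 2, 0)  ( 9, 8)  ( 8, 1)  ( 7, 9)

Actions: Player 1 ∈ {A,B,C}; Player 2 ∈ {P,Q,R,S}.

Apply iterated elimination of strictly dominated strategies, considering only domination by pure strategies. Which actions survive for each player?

P1 drop B (C beats it: P:2>1 Q:9>1 R:8>3 S:7>5)
P2 drop P (Q beats it: A:11>7 C:8>0)
P2 drop R (Q beats it: A:11>3 C:8>1)
P1→{A,C} P2→{Q,S}

Survivors P1:{A,C} P2:{Q,S}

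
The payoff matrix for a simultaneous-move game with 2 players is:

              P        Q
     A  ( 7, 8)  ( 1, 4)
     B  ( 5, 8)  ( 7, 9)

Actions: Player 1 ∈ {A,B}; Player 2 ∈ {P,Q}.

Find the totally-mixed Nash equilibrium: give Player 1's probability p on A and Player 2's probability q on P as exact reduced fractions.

P1 indiff ⇒ q·7+(1-q)·1 = q·5+(1-q)·7 ⇒ q(2) = (1-q)(6) ⇒ q = 3/4
P2 indiff ⇒ p·8+(1-p)·8 = p·4+(1-p)·9 ⇒ p(4) = (1-p)(1) ⇒ p = 1/5

(p,q) = (1/5, 3/4)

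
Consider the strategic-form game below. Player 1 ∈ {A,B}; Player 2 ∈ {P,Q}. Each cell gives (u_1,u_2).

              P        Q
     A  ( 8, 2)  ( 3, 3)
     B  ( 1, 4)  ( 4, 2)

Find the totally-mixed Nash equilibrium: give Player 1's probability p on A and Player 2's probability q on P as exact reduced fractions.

p=2/3, q=1/8

P1 indiff ⇒ q·8+(1-q)·3 = q·1+(1-q)·4 ⇒ q(7) = (1-q)(1) ⇒ q = 1/8
P2 indiff ⇒ p·2+(1-p)·4 = p·3+(1-p)·2 ⇒ p(-1) = (1-p)(-2) ⇒ p = 2/3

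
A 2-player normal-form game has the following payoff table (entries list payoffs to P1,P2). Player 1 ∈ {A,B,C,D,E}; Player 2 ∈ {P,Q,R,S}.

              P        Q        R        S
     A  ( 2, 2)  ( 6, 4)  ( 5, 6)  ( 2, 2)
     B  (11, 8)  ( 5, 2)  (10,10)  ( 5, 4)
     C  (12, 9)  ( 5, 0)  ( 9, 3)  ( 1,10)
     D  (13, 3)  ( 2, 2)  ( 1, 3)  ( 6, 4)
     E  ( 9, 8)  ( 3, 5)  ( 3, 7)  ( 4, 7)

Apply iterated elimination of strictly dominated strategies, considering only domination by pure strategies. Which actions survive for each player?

IESDS → P1:{B,C,D} P2:{P,R,S}

P1 drop E (B beats it: P:11>9 Q:5>3 R:10>3 S:5>4)
P2 drop Q (R beats it: A:6>4 B:10>2 C:3>0 D:3>2)
P1 drop A (B beats it: P:11>2 R:10>5 S:5>2)
P1→{B,C,D} P2→{P,R,S}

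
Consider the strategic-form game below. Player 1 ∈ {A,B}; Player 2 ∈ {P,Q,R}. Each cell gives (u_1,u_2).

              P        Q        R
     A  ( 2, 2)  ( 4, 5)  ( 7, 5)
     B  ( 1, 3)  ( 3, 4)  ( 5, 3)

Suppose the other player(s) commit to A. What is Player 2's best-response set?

BR_2 = {Q,R}

u_2(P vs A) = 2
u_2(Q vs A) = 5
u_2(R vs A) = 5
max payoff 5 at {Q,R}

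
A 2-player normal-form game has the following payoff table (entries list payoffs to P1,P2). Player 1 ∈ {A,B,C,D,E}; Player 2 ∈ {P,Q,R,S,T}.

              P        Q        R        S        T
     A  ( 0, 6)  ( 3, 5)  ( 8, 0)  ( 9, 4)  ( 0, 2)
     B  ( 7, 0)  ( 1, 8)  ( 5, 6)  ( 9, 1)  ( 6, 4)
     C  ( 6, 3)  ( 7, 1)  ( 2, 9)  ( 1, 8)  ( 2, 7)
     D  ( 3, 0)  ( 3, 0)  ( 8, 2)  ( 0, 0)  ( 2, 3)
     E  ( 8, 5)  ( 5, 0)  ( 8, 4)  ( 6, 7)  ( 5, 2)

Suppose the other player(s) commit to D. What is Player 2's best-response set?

P2 best: {T}

u_2(P vs D) = 0
u_2(Q vs D) = 0
u_2(R vs D) = 2
u_2(S vs D) = 0
u_2(T vs D) = 3
max payoff 3 at {T}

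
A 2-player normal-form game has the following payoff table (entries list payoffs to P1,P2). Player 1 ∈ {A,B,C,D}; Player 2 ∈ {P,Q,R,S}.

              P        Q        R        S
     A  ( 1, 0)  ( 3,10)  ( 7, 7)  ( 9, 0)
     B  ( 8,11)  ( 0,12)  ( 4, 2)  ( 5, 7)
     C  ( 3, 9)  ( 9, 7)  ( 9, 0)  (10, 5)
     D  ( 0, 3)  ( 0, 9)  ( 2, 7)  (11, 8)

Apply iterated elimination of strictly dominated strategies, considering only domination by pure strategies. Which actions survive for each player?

Remaining: P1:{B,C} P2:{P,Q}

P1 drop A (C beats it: P:3>1 Q:9>3 R:9>7 S:10>9)
P2 drop R (Q beats it: B:12>2 C:7>0 D:9>7)
P2 drop S (Q beats it: B:12>7 C:7>5 D:9>8)
P1 drop D (C beats it: P:3>0 Q:9>0)
P1→{B,C} P2→{P,Q}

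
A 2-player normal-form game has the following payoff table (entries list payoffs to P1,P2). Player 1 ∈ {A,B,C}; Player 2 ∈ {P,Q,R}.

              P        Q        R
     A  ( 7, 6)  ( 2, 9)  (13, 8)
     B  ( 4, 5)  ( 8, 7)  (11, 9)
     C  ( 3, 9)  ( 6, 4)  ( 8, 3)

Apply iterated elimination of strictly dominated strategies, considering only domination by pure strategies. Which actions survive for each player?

P1 drop C (B beats it: P:4>3 Q:8>6 R:11>8)
P2 drop P (Q beats it: A:9>6 B:7>5)
P1→{A,B} P2→{Q,R}

IESDS → P1:{A,B} P2:{Q,R}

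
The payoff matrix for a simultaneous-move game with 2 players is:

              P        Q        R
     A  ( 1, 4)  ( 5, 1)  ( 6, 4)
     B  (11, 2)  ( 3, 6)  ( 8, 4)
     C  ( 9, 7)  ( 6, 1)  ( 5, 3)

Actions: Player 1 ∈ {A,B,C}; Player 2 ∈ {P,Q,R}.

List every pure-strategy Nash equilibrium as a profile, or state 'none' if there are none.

(A,P): not NE [P1→B gives 11>1]
(A,Q): not NE [P1→C gives 6>5; P2→R gives 4>1]
(A,R): not NE [P1→B gives 8>6]
(B,P): not NE [P2→Q gives 6>2]
(B,Q): not NE [P1→C gives 6>3]
(B,R): not NE [P2→Q gives 6>4]
(C,P): not NE [P1→B gives 11>9]
(C,Q): not NE [P2→P gives 7>1]
(C,R): not NE [P1→B gives 8>5; P2→P gives 7>3]

PSNE: ∅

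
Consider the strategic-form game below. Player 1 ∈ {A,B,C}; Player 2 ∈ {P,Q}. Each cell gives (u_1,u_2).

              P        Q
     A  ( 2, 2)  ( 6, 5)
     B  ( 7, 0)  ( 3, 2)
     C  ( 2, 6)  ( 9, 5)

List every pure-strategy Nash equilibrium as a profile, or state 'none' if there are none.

(A,P): not NE [P1→B gives 7>2; P2→Q gives 5>2]
(A,Q): not NE [P1→C gives 9>6]
(B,P): not NE [P2→Q gives 2>0]
(B,Q): not NE [P1→C gives 9>3]
(C,P): not NE [P1→B gives 7>2]
(C,Q): not NE [P2→P gives 6>5]

PSNE: ∅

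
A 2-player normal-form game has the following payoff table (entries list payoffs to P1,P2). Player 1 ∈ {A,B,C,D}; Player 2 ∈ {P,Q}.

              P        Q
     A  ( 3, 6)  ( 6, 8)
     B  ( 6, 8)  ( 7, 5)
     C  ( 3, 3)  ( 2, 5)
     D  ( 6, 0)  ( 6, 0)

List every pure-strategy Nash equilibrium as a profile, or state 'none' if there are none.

Nash profiles: (B,P), (D,P)

(A,P): not NE [P1→D gives 6>3; P2→Q gives 8>6]
(A,Q): not NE [P1→B gives 7>6]
(B,P): NE
(B,Q): not NE [P2→P gives 8>5]
(C,P): not NE [P1→D gives 6>3; P2→Q gives 5>3]
(C,Q): not NE [P1→B gives 7>2]
(D,P): NE
(D,Q): not NE [P1→B gives 7>6]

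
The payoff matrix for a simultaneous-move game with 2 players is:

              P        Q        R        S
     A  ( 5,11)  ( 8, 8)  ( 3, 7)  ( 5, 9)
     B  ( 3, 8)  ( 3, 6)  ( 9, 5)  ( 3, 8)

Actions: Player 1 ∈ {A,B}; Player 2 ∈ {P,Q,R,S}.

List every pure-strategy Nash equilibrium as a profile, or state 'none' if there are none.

PSNE = {(A,P)}

(A,P): NE
(A,Q): not NE [P2→P gives 11>8]
(A,R): not NE [P1→B gives 9>3; P2→P gives 11>7]
(A,S): not NE [P2→P gives 11>9]
(B,P): not NE [P1→A gives 5>3]
(B,Q): not NE [P1→A gives 8>3; P2→S gives 8>6]
(B,R): not NE [P2→S gives 8>5]
(B,S): not NE [P1→A gives 5>3]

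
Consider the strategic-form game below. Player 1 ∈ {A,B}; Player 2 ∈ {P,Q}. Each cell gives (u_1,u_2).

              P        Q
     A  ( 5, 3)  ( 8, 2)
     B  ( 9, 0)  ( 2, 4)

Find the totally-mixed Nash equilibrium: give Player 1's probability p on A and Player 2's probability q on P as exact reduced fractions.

(p,q) = (4/5, 3/5)

P1 indiff ⇒ q·5+(1-q)·8 = q·9+(1-q)·2 ⇒ q(-4) = (1-q)(-6) ⇒ q = 3/5
P2 indiff ⇒ p·3+(1-p)·0 = p·2+(1-p)·4 ⇒ p(1) = (1-p)(4) ⇒ p = 4/5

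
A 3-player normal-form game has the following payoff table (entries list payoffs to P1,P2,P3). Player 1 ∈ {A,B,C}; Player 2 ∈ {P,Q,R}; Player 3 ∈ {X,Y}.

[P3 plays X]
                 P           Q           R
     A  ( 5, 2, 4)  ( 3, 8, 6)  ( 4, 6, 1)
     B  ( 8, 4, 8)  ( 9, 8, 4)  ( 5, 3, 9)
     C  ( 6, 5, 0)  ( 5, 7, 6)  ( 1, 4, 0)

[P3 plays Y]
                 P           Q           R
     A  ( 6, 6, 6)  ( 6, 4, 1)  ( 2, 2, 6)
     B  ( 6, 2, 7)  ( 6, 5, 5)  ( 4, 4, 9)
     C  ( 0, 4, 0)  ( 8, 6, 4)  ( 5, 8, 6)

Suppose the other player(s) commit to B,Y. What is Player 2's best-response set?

BR_2 = {Q}

u_2(P vs B,Y) = 2
u_2(Q vs B,Y) = 5
u_2(R vs B,Y) = 4
max payoff 5 at {Q}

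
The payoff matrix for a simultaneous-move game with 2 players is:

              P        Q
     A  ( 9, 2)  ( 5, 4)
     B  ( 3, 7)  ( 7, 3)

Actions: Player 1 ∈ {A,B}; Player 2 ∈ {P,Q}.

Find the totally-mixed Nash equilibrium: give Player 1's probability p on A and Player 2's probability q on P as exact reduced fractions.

P1 indiff ⇒ q·9+(1-q)·5 = q·3+(1-q)·7 ⇒ q(6) = (1-q)(2) ⇒ q = 1/4
P2 indiff ⇒ p·2+(1-p)·7 = p·4+(1-p)·3 ⇒ p(-2) = (1-p)(-4) ⇒ p = 2/3

P1 mixes 2/3 on A; P2 mixes 1/4 on P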